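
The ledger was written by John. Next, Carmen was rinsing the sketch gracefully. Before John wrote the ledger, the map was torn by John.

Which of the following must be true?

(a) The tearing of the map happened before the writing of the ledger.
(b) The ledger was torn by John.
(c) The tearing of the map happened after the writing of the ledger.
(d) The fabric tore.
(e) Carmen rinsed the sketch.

(a) Entailed — the narrative places the tearing before the writing.
(b) Not entailed — John tore the map, not the ledger; the ledger belongs to the writing event.
(c) Not entailed — the narrative places the tearing before the writing, not after.
(d) Not entailed — the map is what tore, not the fabric.
(e) Entailed — 'rinse' is an activity; 'was rinsing' entails that some rinsing happened, so 'rinsed' holds.

(a), (e)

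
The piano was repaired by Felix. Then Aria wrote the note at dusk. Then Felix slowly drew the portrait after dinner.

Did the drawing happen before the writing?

The narrative orders the writing before the drawing.

no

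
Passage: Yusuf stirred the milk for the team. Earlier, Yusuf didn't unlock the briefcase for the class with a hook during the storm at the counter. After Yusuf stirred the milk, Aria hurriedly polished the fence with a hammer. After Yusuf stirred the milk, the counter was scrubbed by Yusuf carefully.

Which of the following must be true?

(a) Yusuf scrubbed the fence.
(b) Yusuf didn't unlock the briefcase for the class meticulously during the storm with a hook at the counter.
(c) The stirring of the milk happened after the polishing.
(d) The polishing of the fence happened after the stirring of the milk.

(a) Not entailed — Yusuf scrubbed the counter, not the fence; the fence belongs to the polishing event.
(b) Entailed — under negation, adding a further restriction is entailed: if no such unlocking event occurred, none occurred meticulously either.
(c) Not entailed — the narrative places the stirring before the polishing, not after.
(d) Entailed — the narrative places the stirring before the polishing.

(b), (d)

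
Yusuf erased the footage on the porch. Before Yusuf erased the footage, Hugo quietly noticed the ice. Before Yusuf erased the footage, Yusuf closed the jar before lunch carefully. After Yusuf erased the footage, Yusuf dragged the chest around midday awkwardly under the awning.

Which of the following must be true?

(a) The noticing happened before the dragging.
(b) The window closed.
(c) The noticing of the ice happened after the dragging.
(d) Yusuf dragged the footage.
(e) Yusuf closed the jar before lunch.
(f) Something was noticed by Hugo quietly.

(a), (e), (f)

(a) Entailed — the narrative places the noticing before the dragging.
(b) Not entailed — the jar is what closed, not the window.
(c) Not entailed — the narrative places the noticing before the dragging, not after.
(d) Not entailed — Yusuf dragged the chest, not the footage; the footage belongs to the erasing event.
(e) Entailed — this follows by dropping conjuncts from the closing event's description.
(f) Entailed — generalizing the patient leaves a sub-description the original still satisfies.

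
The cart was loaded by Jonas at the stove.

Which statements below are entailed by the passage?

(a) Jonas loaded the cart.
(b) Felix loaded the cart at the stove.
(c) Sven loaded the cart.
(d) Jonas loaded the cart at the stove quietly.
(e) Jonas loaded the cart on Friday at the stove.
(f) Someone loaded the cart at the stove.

(a) Entailed — the original entails any weakening of itself; this just drops 'at the stove'.
(b) Not entailed — the passage has Jonas loading the cart, not Felix.
(c) Not entailed — the passage has Jonas loading the cart, not Sven.
(d) Not entailed — 'quietly' adds information not in the original event.
(e) Not entailed — 'on Friday' adds information not in the original event.
(f) Entailed — every conjunct here is already in the original loading event.

(a), (f)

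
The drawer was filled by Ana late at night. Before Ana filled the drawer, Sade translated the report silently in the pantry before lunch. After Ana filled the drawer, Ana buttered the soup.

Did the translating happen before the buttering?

yes

The narrative orders the translating before the buttering.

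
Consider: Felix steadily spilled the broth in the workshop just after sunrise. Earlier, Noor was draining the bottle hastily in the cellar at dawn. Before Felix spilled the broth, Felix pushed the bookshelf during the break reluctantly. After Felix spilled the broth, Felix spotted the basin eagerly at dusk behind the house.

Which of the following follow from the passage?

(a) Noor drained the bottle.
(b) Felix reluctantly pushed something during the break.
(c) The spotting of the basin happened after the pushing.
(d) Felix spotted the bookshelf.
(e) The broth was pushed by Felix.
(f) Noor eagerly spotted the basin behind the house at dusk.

(a) Not entailed — 'was draining' is progressive on an accomplishment; it does not entail the completed 'drained'.
(b) Entailed — generalizing the patient leaves a sub-description the original still satisfies.
(c) Entailed — the narrative places the pushing before the spotting.
(d) Not entailed — Felix spotted the basin, not the bookshelf; the bookshelf belongs to the pushing event.
(e) Not entailed — Felix pushed the bookshelf, not the broth; the broth belongs to the spilling event.
(f) Not entailed — the passage has Felix spotting the basin, not Noor.

(b), (c)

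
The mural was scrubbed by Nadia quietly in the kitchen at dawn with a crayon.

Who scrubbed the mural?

Nadia

'Nadia' marks the agent of the scrubbing event.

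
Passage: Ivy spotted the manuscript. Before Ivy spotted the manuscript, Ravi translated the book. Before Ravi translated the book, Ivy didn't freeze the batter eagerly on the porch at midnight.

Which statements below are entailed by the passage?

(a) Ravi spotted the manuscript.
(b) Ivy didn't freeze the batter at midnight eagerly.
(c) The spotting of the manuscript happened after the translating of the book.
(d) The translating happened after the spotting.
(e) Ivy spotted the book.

(c)

(a) Not entailed — the passage has Ivy spotting the manuscript, not Ravi.
(b) Not entailed — dropping 'on the porch' under negation is not valid — the original leaves open that Ivy froze the batter some other way.
(c) Entailed — the narrative places the translating before the spotting.
(d) Not entailed — the narrative places the translating before the spotting, not after.
(e) Not entailed — Ivy spotted the manuscript, not the book; the book belongs to the translating event.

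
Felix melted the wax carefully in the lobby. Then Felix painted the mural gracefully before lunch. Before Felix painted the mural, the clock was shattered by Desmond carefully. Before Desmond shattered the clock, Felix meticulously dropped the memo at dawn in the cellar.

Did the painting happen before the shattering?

no

The narrative orders the shattering before the painting.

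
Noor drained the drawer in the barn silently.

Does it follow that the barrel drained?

Nothing is said about any barrel; only the drawer is affected.

no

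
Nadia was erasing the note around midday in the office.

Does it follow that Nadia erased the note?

'was erasing' is progressive; for an accomplishment like 'erase the note', it doesn't entail completion.

no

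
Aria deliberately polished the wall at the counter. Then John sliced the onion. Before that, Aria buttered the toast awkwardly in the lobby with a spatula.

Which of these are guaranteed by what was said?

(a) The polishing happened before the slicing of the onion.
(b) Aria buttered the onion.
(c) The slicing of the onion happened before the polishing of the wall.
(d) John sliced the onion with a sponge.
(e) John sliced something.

(a) Entailed — the narrative places the polishing before the slicing.
(b) Not entailed — Aria buttered the toast, not the onion; the onion belongs to the slicing event.
(c) Not entailed — the narrative places the polishing before the slicing, not after.
(d) Not entailed — 'with a sponge' adds information not in the original event.
(e) Entailed — the original entails any weakening of itself; this just generalizes the patient.

(a), (e)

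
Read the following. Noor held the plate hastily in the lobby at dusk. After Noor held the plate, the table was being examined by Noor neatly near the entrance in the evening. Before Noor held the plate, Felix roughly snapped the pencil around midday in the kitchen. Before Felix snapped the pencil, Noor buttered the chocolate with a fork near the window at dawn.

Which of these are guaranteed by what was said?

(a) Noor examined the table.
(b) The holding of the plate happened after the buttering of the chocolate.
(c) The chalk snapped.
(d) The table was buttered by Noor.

(a), (b)

(a) Entailed — 'examine' is an activity; 'was examining' entails that some examining happened, so 'examined' holds.
(b) Entailed — the narrative places the buttering before the holding.
(c) Not entailed — the pencil is what snapped, not the chalk.
(d) Not entailed — Noor buttered the chocolate, not the table; the table belongs to the examining event.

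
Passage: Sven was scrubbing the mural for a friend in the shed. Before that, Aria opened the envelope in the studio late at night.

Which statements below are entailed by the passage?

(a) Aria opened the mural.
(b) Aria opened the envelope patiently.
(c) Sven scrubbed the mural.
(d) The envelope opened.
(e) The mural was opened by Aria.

(a) Not entailed — Aria opened the envelope, not the mural; the mural belongs to the scrubbing event.
(b) Not entailed — 'patiently' adds information not in the original event.
(c) Entailed — 'scrub' is an activity; 'was scrubbing' entails that some scrubbing happened, so 'scrubbed' holds.
(d) Entailed — 'Aria opened the envelope' is causative; it entails the inchoative 'the envelope opened'.
(e) Not entailed — Aria opened the envelope, not the mural; the mural belongs to the scrubbing event.

(c), (d)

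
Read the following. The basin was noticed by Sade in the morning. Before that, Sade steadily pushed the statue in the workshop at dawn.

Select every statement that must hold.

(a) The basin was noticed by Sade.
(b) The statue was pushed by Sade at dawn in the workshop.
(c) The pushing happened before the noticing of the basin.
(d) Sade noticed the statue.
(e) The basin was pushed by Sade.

(a), (b), (c)

(a) Entailed — every conjunct here is already in the original noticing event.
(b) Entailed — every conjunct here is already in the original pushing event.
(c) Entailed — the narrative places the pushing before the noticing.
(d) Not entailed — Sade noticed the basin, not the statue; the statue belongs to the pushing event.
(e) Not entailed — Sade pushed the statue, not the basin; the basin belongs to the noticing event.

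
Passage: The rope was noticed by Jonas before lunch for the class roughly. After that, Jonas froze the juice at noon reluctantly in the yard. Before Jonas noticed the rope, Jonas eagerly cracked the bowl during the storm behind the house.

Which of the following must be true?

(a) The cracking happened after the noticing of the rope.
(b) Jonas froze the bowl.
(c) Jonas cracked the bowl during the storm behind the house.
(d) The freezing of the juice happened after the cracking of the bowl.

(c), (d)

(a) Not entailed — the narrative places the cracking before the noticing, not after.
(b) Not entailed — Jonas froze the juice, not the bowl; the bowl belongs to the cracking event.
(c) Entailed — this follows by dropping conjuncts from the cracking event's description.
(d) Entailed — the narrative places the cracking before the freezing.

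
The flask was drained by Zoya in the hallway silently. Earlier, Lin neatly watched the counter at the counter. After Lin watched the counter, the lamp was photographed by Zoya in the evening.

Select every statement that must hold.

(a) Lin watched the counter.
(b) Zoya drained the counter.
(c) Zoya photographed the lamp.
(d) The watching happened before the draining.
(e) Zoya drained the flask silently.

(a), (c), (d), (e)

(a) Entailed — dropping 'neatly', 'at the counter' leaves a sub-description the original still satisfies.
(b) Not entailed — Zoya drained the flask, not the counter; the counter belongs to the watching event.
(c) Entailed — every conjunct here is already in the original photographing event.
(d) Entailed — the narrative places the watching before the draining.
(e) Entailed — this follows by dropping conjuncts from the draining event's description.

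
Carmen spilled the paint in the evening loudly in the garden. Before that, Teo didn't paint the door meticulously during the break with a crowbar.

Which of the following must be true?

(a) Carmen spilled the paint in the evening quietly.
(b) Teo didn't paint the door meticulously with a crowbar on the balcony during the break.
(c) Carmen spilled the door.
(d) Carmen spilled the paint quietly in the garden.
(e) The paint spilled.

(b), (e)

(a) Not entailed — 'quietly' adds a manner not in (and inconsistent with) the original.
(b) Entailed — under negation, adding a further restriction is entailed: if no such painting event occurred, none occurred on the balcony either.
(c) Not entailed — Carmen spilled the paint, not the door; the door belongs to the painting event.
(d) Not entailed — 'quietly' adds a manner not in (and inconsistent with) the original.
(e) Entailed — 'Carmen spilled the paint' is causative; it entails the inchoative 'the paint spilled'.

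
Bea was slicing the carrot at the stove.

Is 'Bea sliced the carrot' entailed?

no

'was slicing' is progressive; for an accomplishment like 'slice the carrot', it doesn't entail completion.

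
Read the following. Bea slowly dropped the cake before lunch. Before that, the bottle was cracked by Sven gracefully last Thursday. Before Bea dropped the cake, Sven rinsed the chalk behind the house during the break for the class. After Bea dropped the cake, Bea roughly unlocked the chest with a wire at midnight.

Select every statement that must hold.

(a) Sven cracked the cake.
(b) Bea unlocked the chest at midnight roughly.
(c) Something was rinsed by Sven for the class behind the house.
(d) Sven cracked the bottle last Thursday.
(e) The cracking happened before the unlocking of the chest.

(b), (c), (d), (e)

(a) Not entailed — Sven cracked the bottle, not the cake; the cake belongs to the dropping event.
(b) Entailed — this follows by dropping conjuncts from the unlocking event's description.
(c) Entailed — this follows by dropping conjuncts from the rinsing event's description.
(d) Entailed — the original entails any weakening of itself; this just drops 'gracefully'.
(e) Entailed — the narrative places the cracking before the unlocking.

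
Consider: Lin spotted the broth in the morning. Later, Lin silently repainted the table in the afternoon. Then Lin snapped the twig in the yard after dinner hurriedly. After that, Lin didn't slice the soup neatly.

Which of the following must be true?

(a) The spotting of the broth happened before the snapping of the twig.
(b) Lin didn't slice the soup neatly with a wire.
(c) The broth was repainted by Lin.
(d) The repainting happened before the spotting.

(a) Entailed — the narrative places the spotting before the snapping.
(b) Entailed — under negation, adding a further restriction is entailed: if no such slicing event occurred, none occurred with a wire either.
(c) Not entailed — Lin repainted the table, not the broth; the broth belongs to the spotting event.
(d) Not entailed — the narrative places the spotting before the repainting, not after.

(a), (b)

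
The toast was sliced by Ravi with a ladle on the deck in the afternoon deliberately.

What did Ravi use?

'with a ladle' marks the instrument of the slicing event.

a ladle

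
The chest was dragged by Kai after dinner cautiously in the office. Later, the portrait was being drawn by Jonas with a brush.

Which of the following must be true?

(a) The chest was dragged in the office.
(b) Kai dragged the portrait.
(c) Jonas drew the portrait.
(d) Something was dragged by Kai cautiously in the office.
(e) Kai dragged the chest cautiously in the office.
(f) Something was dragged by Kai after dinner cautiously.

(a), (d), (e), (f)

(a) Entailed — dropping 'after dinner', 'cautiously' and generalizing the agent leaves a sub-description the original still satisfies.
(b) Not entailed — Kai dragged the chest, not the portrait; the portrait belongs to the drawing event.
(c) Not entailed — 'was drawing' is progressive on an accomplishment; it does not entail the completed 'drew'.
(d) Entailed — dropping 'after dinner' and generalizing the patient leaves a sub-description the original still satisfies.
(e) Entailed — every conjunct here is already in the original dragging event.
(f) Entailed — every conjunct here is already in the original dragging event.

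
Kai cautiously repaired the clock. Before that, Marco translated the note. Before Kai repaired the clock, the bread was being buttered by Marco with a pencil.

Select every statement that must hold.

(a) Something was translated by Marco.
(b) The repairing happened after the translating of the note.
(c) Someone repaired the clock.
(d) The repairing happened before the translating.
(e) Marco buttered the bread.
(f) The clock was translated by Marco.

(a) Entailed — every conjunct here is already in the original translating event.
(b) Entailed — the narrative places the translating before the repairing.
(c) Entailed — every conjunct here is already in the original repairing event.
(d) Not entailed — the narrative places the translating before the repairing, not after.
(e) Not entailed — 'was buttering' is progressive on an accomplishment; it does not entail the completed 'buttered'.
(f) Not entailed — Marco translated the note, not the clock; the clock belongs to the repairing event.

(a), (b), (c)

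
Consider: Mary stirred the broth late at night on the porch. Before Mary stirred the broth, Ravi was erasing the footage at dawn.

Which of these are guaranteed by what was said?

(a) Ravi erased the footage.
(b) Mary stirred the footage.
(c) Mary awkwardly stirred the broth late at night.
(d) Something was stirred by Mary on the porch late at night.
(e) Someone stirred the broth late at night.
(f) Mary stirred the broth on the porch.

(d), (e), (f)

(a) Not entailed — 'was erasing' is progressive on an accomplishment; it does not entail the completed 'erased'.
(b) Not entailed — Mary stirred the broth, not the footage; the footage belongs to the erasing event.
(c) Not entailed — 'awkwardly' adds information not in the original event.
(d) Entailed — this follows by dropping conjuncts from the stirring event's description.
(e) Entailed — every conjunct here is already in the original stirring event.
(f) Entailed — the original entails any weakening of itself; this just drops 'late at night'.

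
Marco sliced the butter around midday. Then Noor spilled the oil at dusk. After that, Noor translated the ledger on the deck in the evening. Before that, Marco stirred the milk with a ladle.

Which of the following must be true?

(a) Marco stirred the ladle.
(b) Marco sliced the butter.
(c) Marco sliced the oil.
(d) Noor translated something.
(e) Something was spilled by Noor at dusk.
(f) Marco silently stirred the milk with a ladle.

(a) Not entailed — the ladle is the instrument, not what was stirred.
(b) Entailed — the original entails any weakening of itself; this just drops 'around midday'.
(c) Not entailed — Marco sliced the butter, not the oil; the oil belongs to the spilling event.
(d) Entailed — every conjunct here is already in the original translating event.
(e) Entailed — every conjunct here is already in the original spilling event.
(f) Not entailed — 'silently' adds information not in the original event.

(b), (d), (e)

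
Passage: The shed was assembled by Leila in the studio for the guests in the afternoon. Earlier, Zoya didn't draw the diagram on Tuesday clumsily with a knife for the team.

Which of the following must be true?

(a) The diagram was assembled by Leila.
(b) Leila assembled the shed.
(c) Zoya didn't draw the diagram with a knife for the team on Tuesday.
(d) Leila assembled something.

(b), (d)

(a) Not entailed — Leila assembled the shed, not the diagram; the diagram belongs to the drawing event.
(b) Entailed — this follows by dropping conjuncts from the assembling event's description.
(c) Not entailed — dropping 'clumsily' under negation is not valid — the original leaves open that Zoya drew the diagram some other way.
(d) Entailed — dropping 'in the studio', 'in the afternoon', 'for the guests' and generalizing the patient leaves a sub-description the original still satisfies.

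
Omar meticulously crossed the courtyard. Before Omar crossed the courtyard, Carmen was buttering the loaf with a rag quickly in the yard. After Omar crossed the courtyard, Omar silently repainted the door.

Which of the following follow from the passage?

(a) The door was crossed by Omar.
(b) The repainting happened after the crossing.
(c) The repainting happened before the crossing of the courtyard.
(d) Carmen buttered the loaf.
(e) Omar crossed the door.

(a) Not entailed — Omar crossed the courtyard, not the door; the door belongs to the repainting event.
(b) Entailed — the narrative places the crossing before the repainting.
(c) Not entailed — the narrative places the crossing before the repainting, not after.
(d) Not entailed — 'was buttering' is progressive on an accomplishment; it does not entail the completed 'buttered'.
(e) Not entailed — Omar crossed the courtyard, not the door; the door belongs to the repainting event.

(b)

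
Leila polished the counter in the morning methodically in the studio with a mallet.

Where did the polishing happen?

'in the studio' marks the location of the polishing event.

in the studio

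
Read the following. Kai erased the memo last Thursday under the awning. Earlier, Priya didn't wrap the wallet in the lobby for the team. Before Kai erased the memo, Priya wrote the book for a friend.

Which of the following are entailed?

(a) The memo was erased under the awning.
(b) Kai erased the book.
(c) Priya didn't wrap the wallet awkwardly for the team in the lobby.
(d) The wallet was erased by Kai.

(a), (c)

(a) Entailed — the original entails any weakening of itself; this just drops 'last Thursday' and generalizes the agent.
(b) Not entailed — Kai erased the memo, not the book; the book belongs to the writing event.
(c) Entailed — under negation, adding a further restriction is entailed: if no such wrapping event occurred, none occurred awkwardly either.
(d) Not entailed — Kai erased the memo, not the wallet; the wallet belongs to the wrapping event.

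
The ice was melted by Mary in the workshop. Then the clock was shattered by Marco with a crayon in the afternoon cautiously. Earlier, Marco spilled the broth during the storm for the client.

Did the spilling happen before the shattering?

The narrative orders the spilling before the shattering.

yes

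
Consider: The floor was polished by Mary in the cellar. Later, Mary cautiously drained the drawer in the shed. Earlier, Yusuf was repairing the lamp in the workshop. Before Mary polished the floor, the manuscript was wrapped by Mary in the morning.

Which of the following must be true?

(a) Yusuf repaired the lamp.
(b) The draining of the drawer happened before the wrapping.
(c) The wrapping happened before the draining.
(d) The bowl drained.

(c)

(a) Not entailed — 'was repairing' is progressive on an accomplishment; it does not entail the completed 'repaired'.
(b) Not entailed — the narrative places the wrapping before the draining, not after.
(c) Entailed — the narrative places the wrapping before the draining.
(d) Not entailed — the drawer is what drained, not the bowl.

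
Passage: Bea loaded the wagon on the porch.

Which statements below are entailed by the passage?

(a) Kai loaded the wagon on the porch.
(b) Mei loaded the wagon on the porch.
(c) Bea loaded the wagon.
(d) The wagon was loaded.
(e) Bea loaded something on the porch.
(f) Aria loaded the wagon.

(c), (d), (e)

(a) Not entailed — the passage has Bea loading the wagon, not Kai.
(b) Not entailed — the passage has Bea loading the wagon, not Mei.
(c) Entailed — dropping 'on the porch' leaves a sub-description the original still satisfies.
(d) Entailed — dropping 'on the porch' and generalizing the agent leaves a sub-description the original still satisfies.
(e) Entailed — every conjunct here is already in the original loading event.
(f) Not entailed — the passage has Bea loading the wagon, not Aria.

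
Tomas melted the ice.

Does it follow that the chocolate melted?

Nothing is said about any chocolate; only the ice is affected.

no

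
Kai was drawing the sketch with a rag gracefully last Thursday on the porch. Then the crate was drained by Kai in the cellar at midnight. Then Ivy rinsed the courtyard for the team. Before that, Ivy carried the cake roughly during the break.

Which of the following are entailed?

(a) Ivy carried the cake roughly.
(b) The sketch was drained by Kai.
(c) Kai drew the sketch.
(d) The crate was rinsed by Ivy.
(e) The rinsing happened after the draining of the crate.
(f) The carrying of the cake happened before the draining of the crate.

(a) Entailed — every conjunct here is already in the original carrying event.
(b) Not entailed — Kai drained the crate, not the sketch; the sketch belongs to the drawing event.
(c) Not entailed — 'was drawing' is progressive on an accomplishment; it does not entail the completed 'drew'.
(d) Not entailed — Ivy rinsed the courtyard, not the crate; the crate belongs to the draining event.
(e) Entailed — the narrative places the draining before the rinsing.
(f) Not entailed — the narrative doesn't order the carrying relative to the draining.

(a), (e)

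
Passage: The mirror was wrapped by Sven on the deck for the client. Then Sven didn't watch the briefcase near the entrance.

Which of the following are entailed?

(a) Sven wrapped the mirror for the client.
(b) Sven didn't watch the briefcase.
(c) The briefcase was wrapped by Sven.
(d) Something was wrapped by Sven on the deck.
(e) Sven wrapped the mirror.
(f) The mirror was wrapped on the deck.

(a), (d), (e), (f)

(a) Entailed — dropping 'on the deck' leaves a sub-description the original still satisfies.
(b) Not entailed — dropping 'near the entrance' under negation is not valid — the original leaves open that Sven watched the briefcase some other way.
(c) Not entailed — Sven wrapped the mirror, not the briefcase; the briefcase belongs to the watching event.
(d) Entailed — this follows by dropping conjuncts from the wrapping event's description.
(e) Entailed — every conjunct here is already in the original wrapping event.
(f) Entailed — this follows by dropping conjuncts from the wrapping event's description.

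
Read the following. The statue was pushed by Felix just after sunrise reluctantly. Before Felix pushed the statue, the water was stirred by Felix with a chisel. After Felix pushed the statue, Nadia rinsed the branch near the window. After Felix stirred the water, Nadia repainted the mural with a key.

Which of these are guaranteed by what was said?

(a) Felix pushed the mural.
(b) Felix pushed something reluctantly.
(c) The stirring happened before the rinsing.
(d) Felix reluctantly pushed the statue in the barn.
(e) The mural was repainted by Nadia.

(a) Not entailed — Felix pushed the statue, not the mural; the mural belongs to the repainting event.
(b) Entailed — this follows by dropping conjuncts from the pushing event's description.
(c) Entailed — the narrative places the stirring before the rinsing.
(d) Not entailed — 'in the barn' adds information not in the original event.
(e) Entailed — this follows by dropping conjuncts from the repainting event's description.

(b), (c), (e)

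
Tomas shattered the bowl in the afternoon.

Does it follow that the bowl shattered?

yes

'Tomas shattered the bowl' is the causative; it entails the inchoative 'the bowl shattered'.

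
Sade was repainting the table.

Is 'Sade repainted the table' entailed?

no

'was repainting' is progressive; for an accomplishment like 'repaint the table', it doesn't entail completion.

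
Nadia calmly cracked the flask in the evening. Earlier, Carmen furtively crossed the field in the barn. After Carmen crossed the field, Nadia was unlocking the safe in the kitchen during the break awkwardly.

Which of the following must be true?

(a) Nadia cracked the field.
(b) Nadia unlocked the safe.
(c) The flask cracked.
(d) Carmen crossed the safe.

(a) Not entailed — Nadia cracked the flask, not the field; the field belongs to the crossing event.
(b) Not entailed — 'was unlocking' is progressive on an accomplishment; it does not entail the completed 'unlocked'.
(c) Entailed — 'Nadia cracked the flask' is causative; it entails the inchoative 'the flask cracked'.
(d) Not entailed — Carmen crossed the field, not the safe; the safe belongs to the unlocking event.

(c)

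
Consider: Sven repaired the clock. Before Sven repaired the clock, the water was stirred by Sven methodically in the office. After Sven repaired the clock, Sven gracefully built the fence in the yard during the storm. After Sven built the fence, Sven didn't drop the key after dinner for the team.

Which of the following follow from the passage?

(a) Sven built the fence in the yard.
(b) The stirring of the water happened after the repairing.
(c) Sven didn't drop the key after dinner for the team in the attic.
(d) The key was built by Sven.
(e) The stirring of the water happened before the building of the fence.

(a), (c), (e)

(a) Entailed — the original entails any weakening of itself; this just drops 'during the storm', 'gracefully'.
(b) Not entailed — the narrative places the stirring before the repairing, not after.
(c) Entailed — under negation, adding a further restriction is entailed: if no such dropping event occurred, none occurred in the attic either.
(d) Not entailed — Sven built the fence, not the key; the key belongs to the dropping event.
(e) Entailed — the narrative places the stirring before the building.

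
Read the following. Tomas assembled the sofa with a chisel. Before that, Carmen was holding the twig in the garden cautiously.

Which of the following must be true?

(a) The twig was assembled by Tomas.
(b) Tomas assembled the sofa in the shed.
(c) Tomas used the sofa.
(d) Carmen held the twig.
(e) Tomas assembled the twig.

(a) Not entailed — Tomas assembled the sofa, not the twig; the twig belongs to the holding event.
(b) Not entailed — 'in the shed' adds information not in the original event.
(c) Not entailed — the sofa is the patient, not an instrument — Tomas used a chisel.
(d) Entailed — 'hold' is an activity; 'was holding' entails that some holding happened, so 'held' holds.
(e) Not entailed — Tomas assembled the sofa, not the twig; the twig belongs to the holding event.

(d)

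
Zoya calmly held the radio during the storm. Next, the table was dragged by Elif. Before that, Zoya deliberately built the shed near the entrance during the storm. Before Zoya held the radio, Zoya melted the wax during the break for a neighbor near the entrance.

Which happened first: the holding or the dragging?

the holding

The connectives place the holding before the dragging.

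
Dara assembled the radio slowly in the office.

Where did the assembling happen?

'in the office' marks the location of the assembling event.

in the office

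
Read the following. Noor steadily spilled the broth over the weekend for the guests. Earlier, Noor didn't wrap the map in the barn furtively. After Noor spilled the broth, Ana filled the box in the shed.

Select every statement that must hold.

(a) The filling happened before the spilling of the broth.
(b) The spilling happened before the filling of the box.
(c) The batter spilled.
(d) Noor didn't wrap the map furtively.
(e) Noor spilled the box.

(a) Not entailed — the narrative places the spilling before the filling, not after.
(b) Entailed — the narrative places the spilling before the filling.
(c) Not entailed — the broth is what spilled, not the batter.
(d) Not entailed — dropping 'in the barn' under negation is not valid — the original leaves open that Noor wrapped the map some other way.
(e) Not entailed — Noor spilled the broth, not the box; the box belongs to the filling event.

(b)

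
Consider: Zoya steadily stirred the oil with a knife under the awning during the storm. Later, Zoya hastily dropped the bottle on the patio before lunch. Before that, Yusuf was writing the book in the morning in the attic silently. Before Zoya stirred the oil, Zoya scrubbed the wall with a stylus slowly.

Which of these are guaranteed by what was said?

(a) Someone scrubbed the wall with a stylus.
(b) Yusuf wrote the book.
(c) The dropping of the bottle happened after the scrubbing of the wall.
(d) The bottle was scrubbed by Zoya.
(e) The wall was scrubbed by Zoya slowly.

(a), (c), (e)

(a) Entailed — every conjunct here is already in the original scrubbing event.
(b) Not entailed — 'was writing' is progressive on an accomplishment; it does not entail the completed 'wrote'.
(c) Entailed — the narrative places the scrubbing before the dropping.
(d) Not entailed — Zoya scrubbed the wall, not the bottle; the bottle belongs to the dropping event.
(e) Entailed — every conjunct here is already in the original scrubbing event.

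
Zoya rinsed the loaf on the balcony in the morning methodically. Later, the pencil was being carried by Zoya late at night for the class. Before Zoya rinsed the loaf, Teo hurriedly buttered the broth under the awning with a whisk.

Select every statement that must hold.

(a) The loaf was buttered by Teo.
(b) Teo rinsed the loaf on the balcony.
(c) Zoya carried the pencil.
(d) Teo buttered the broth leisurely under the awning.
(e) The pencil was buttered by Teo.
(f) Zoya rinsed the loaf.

(c), (f)

(a) Not entailed — Teo buttered the broth, not the loaf; the loaf belongs to the rinsing event.
(b) Not entailed — the passage has Zoya rinsing the loaf, not Teo.
(c) Entailed — 'carry' is an activity; 'was carrying' entails that some carrying happened, so 'carried' holds.
(d) Not entailed — 'leisurely' adds a manner not in (and inconsistent with) the original.
(e) Not entailed — Teo buttered the broth, not the pencil; the pencil belongs to the carrying event.
(f) Entailed — every conjunct here is already in the original rinsing event.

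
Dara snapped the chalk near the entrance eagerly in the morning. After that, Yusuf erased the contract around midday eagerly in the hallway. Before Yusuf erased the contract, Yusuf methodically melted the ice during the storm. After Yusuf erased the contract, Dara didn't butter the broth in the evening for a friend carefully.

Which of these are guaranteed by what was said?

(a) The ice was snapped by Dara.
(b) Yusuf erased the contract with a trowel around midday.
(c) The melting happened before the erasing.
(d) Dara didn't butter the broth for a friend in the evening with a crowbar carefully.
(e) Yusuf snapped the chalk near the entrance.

(a) Not entailed — Dara snapped the chalk, not the ice; the ice belongs to the melting event.
(b) Not entailed — 'with a trowel' adds information not in the original event.
(c) Entailed — the narrative places the melting before the erasing.
(d) Entailed — under negation, adding a further restriction is entailed: if no such buttering event occurred, none occurred with a crowbar either.
(e) Not entailed — the passage has Dara snapping the chalk, not Yusuf.

(c), (d)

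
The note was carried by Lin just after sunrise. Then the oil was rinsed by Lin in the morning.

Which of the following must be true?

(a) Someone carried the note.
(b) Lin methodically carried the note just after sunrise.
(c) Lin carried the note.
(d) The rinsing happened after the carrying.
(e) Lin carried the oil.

(a) Entailed — the original entails any weakening of itself; this just drops 'just after sunrise' and generalizes the agent.
(b) Not entailed — 'methodically' adds information not in the original event.
(c) Entailed — the original entails any weakening of itself; this just drops 'just after sunrise'.
(d) Entailed — the narrative places the carrying before the rinsing.
(e) Not entailed — Lin carried the note, not the oil; the oil belongs to the rinsing event.

(a), (c), (d)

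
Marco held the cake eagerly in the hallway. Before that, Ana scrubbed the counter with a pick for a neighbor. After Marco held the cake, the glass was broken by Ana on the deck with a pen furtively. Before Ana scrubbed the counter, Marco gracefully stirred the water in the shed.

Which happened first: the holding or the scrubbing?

the scrubbing

The connectives place the scrubbing before the holding.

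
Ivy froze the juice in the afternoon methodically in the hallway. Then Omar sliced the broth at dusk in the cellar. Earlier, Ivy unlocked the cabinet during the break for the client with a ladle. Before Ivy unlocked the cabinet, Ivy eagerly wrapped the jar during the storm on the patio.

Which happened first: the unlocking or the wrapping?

the wrapping

The connectives place the wrapping before the unlocking.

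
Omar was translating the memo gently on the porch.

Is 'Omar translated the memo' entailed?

no

'was translating' is progressive; for an accomplishment like 'translate the memo', it doesn't entail completion.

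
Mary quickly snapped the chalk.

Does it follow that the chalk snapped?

'Mary snapped the chalk' is the causative; it entails the inchoative 'the chalk snapped'.

yes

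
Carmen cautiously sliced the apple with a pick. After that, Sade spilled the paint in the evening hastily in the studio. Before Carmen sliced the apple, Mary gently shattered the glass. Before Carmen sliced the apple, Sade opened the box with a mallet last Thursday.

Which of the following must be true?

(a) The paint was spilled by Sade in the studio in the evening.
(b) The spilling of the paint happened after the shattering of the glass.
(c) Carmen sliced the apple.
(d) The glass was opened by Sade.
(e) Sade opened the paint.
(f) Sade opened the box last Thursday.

(a) Entailed — the original entails any weakening of itself; this just drops 'hastily'.
(b) Entailed — the narrative places the shattering before the spilling.
(c) Entailed — this follows by dropping conjuncts from the slicing event's description.
(d) Not entailed — Sade opened the box, not the glass; the glass belongs to the shattering event.
(e) Not entailed — Sade opened the box, not the paint; the paint belongs to the spilling event.
(f) Entailed — dropping 'with a mallet' leaves a sub-description the original still satisfies.

(a), (b), (c), (f)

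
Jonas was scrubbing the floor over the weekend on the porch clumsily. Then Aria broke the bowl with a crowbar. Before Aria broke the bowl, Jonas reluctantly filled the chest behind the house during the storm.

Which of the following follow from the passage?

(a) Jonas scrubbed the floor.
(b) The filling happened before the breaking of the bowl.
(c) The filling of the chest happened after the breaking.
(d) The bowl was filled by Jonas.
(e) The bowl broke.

(a) Entailed — 'scrub' is an activity; 'was scrubbing' entails that some scrubbing happened, so 'scrubbed' holds.
(b) Entailed — the narrative places the filling before the breaking.
(c) Not entailed — the narrative places the filling before the breaking, not after.
(d) Not entailed — Jonas filled the chest, not the bowl; the bowl belongs to the breaking event.
(e) Entailed — 'Aria broke the bowl' is causative; it entails the inchoative 'the bowl broke'.

(a), (b), (e)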